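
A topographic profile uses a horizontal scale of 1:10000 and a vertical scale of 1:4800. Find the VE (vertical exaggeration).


VE = horizontal_scale / vertical_scale = 10000 / 4800 ≈ 2.1

2.1x


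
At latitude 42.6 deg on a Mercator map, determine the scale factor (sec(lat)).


SF = 1 / cos(42.6) = 1 / 0.736097 = 1.359

1.359


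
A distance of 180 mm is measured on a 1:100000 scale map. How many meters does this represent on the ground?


ground = 180 mm * 100000 / 1000 = 18000.0 m

18000.0 m


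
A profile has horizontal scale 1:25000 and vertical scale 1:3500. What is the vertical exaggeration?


VE = horizontal_scale / vertical_scale = 25000 / 3500 ≈ 7.1

7.1x


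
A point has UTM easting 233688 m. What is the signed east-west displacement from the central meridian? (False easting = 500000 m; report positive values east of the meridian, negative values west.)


displacement = 233688 - 500000 = -266312 m

-266312 m


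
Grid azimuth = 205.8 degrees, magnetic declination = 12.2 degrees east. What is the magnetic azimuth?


magnetic azimuth = grid azimuth - declination (east +ve)
mag_az = 205.8 - 12.2 = 193.6 degrees

193.6 degrees


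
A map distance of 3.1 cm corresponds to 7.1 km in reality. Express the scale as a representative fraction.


ground = 7.1 km = 710000 cm; RF denominator = ground / map = 710000 / 3.1 ≈ 229032; RF = 1:229032

1:229032


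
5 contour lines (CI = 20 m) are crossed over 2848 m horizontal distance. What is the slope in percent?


elevation change = 5 * 20 = 100 m
slope = 100 / 2848 * 100 = 3.5%

3.5%


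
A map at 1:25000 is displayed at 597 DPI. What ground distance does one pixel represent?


pixel_cm = 2.54 / 597 ≈ 0.004255 cm
ground = pixel_cm * 25000 / 100 = 2.54 * 25000 / (597 * 100) = 63500 / 59700 ≈ 1.06 m

1.06 m


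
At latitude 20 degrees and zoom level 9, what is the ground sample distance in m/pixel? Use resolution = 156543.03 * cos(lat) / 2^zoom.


res = 156543.03 * cos(20) / 2^9 = 156543.03 * 0.93969262 / 512 = 287.31 m/pixel

287.31 m/pixel


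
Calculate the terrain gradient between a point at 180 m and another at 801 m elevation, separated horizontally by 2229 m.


gradient = (801 - 180) / 2229 = 621 / 2229 = 0.2786

0.2786


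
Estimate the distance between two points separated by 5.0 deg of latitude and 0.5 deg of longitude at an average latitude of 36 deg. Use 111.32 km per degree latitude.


dlat_km = 5.0 * 111.32 = 556.6
dlon_km = 0.5 * 111.32 * cos(36) ≈ 45.03
dist = sqrt(556.6^2 + 45.03^2) ≈ 558.4 km

558.4 km


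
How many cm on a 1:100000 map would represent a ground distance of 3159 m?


map_cm = 3159 * 100 / 100000 = 3.159 cm ≈ 3.16 cm

3.16 cm


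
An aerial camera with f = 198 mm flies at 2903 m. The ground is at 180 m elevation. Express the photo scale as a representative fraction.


scale = f / (H - h) = 198 mm / 2723 m = 198 / 2723000 = 1:13753

1:13753


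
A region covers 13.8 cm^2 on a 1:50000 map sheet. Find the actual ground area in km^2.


ground_area = 13.8 * (50000/100)^2 = 3450000.0 m^2 = 3.45 km^2

3.45 km^2


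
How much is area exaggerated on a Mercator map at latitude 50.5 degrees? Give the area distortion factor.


area_distortion = 1/cos^2(50.5) = 2.472

2.472


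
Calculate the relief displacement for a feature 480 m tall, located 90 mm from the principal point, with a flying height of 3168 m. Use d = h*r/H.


d = h * r / H = 480 * 90 / 3168 = 13.64 mm

13.64 mm


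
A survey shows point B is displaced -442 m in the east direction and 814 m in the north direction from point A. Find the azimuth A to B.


az = atan2(-442, 814) = -28.5 deg
adjusted to 0-360: 331.5 degrees

331.5 degrees


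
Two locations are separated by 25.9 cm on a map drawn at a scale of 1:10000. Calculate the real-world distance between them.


ground = 25.9 cm * 10000 / 100 = 2590.0 m = 2.59 km

2.59 km


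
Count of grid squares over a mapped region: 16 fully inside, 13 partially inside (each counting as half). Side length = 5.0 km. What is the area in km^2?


effective squares = 16 + 13 * 0.5 = 22.5
area = 22.5 * 25.0 = 562.5 km^2

562.5 km^2


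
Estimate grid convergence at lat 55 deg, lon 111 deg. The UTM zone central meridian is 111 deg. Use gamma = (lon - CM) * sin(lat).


gamma = (111 - 111) * sin(55) = 0 * 0.819152 = 0.0 degrees

0.0 degrees


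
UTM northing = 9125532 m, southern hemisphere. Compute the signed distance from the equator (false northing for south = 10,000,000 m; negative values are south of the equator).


For southern: actual = 9125532 - 10000000 = -874468 m

-874468 m


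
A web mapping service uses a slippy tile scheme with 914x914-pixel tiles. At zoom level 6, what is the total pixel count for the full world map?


tiles per axis = 2^6 = 64
total tiles = 64^2 = 4096
pixels per axis = 64 * 914 = 58496
total pixels = 58496^2 = 3421782016

3421782016 pixels


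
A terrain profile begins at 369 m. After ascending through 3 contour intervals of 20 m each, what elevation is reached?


elevation = 369 + 3 * 20 = 429 m

429 m


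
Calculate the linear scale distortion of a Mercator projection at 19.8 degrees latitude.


SF = 1 / cos(19.8) = 1 / 0.940881 = 1.063

1.063


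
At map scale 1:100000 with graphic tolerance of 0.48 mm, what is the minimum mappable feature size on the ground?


ground = 0.48 mm * 100000 / 1000 = 48.0 m

48.0 m


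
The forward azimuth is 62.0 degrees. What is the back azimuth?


back azimuth = (62.0 + 180) mod 360 = 242.0 degrees

242.0 degrees


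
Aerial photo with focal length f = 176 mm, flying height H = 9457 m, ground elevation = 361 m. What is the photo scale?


scale = f / (H - h) = 176 mm / 9096 m = 176 / 9096000 = 1:51682

1:51682


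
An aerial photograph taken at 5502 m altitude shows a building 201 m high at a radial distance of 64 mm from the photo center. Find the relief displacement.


d = h * r / H = 201 * 64 / 5502 = 2.34 mm

2.34 mm


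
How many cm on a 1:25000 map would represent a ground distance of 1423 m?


map_cm = 1423 * 100 / 25000 = 5.692 cm ≈ 5.69 cm

5.69 cm


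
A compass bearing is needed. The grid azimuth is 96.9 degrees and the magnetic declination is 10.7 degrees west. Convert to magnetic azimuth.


magnetic azimuth = grid azimuth - declination (east +ve)
mag_az = 96.9 - -10.7 = 107.6 degrees

107.6 degrees


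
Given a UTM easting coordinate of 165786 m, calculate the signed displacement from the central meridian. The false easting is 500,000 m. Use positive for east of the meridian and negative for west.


displacement = 165786 - 500000 = -334214 m

-334214 m


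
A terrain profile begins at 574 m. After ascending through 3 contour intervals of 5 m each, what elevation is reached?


elevation = 574 + 3 * 5 = 589 m

589 m


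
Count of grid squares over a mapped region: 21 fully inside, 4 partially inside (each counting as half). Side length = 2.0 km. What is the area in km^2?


effective squares = 21 + 4 * 0.5 = 23.0
area = 23.0 * 4.0 = 92.0 km^2

92.0 km^2


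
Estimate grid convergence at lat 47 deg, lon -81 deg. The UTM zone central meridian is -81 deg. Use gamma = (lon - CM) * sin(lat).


gamma = (-81 - -81) * sin(47) = 0 * 0.731354 = 0.0 degrees

0.0 degrees


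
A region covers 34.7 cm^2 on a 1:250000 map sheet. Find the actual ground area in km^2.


ground_area = 34.7 * (250000/100)^2 = 216875000.0 m^2 = 216.875 km^2

216.875 km^2


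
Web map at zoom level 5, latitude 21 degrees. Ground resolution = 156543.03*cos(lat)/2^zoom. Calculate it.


res = 156543.03 * cos(21) / 2^5 = 156543.03 * 0.93358043 / 32 = 4567.05 m/pixel

4567.05 m/pixel


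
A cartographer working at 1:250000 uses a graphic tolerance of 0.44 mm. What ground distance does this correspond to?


ground = 0.44 mm * 250000 / 1000 = 110.0 m

110.0 m


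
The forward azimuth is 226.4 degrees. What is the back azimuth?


back azimuth = (226.4 + 180) mod 360 = 46.4 degrees

46.4 degrees


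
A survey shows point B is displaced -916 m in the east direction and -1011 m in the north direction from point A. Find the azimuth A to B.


az = atan2(-916, -1011) = -137.8 deg
adjusted to 0-360: 222.2 degrees

222.2 degrees


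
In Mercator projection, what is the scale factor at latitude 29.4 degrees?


SF = 1 / cos(29.4) = 1 / 0.871214 = 1.148

1.148


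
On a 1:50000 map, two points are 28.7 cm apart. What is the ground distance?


ground = 28.7 cm * 50000 / 100 = 14350.0 m = 14.35 km

14.35 km


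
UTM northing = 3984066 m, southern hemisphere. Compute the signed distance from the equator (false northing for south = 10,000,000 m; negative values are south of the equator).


For southern: actual = 3984066 - 10000000 = -6015934 m

-6015934 m


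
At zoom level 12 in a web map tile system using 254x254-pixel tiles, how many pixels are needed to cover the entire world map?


tiles per axis = 2^12 = 4096
total tiles = 4096^2 = 16777216
pixels per axis = 4096 * 254 = 1040384
total pixels = 1040384^2 = 1082398867456

1082398867456 pixels


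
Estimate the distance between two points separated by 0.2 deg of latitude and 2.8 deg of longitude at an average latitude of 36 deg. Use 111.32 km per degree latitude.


dlat_km = 0.2 * 111.32 = 22.264
dlon_km = 2.8 * 111.32 * cos(36) ≈ 252.167
dist = sqrt(22.264^2 + 252.167^2) ≈ 253.1 km

253.1 km


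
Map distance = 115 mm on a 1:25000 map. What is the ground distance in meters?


ground = 115 mm * 25000 / 1000 = 2875.0 m

2875.0 m


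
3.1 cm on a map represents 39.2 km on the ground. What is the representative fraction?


ground = 39.2 km = 3920000 cm; RF denominator = ground / map = 3920000 / 3.1 ≈ 1264516; RF = 1:1264516

1:1264516


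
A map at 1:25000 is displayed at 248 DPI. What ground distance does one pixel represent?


pixel_cm = 2.54 / 248 ≈ 0.010242 cm
ground = pixel_cm * 25000 / 100 = 2.54 * 25000 / (248 * 100) = 63500 / 24800 ≈ 2.56 m

2.56 m


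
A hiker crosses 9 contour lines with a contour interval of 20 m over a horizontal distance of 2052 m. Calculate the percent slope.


elevation change = 9 * 20 = 180 m
slope = 180 / 2052 * 100 = 8.8%

8.8%


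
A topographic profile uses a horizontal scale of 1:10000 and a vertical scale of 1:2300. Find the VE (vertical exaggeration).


VE = horizontal_scale / vertical_scale = 10000 / 2300 ≈ 4.3

4.3x


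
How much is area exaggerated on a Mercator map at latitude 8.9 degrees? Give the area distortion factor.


area_distortion = 1/cos^2(8.9) = 1.025

1.025


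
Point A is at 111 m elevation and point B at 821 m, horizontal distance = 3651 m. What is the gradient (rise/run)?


gradient = (821 - 111) / 3651 = 710 / 3651 = 0.1945

0.1945


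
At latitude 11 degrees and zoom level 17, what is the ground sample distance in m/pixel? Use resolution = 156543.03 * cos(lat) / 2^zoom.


res = 156543.03 * cos(11) / 2^17 = 156543.03 * 0.98162718 / 131072 = 1.17 m/pixel

1.17 m/pixel


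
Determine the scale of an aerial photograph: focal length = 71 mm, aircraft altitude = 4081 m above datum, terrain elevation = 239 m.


scale = f / (H - h) = 71 mm / 3842 m = 71 / 3842000 = 1:54113

1:54113


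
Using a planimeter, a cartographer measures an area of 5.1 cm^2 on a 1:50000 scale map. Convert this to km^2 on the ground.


ground_area = 5.1 * (50000/100)^2 = 1275000.0 m^2 = 1.275 km^2

1.275 km^2


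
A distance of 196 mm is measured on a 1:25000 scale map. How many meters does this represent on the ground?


ground = 196 mm * 25000 / 1000 = 4900.0 m

4900.0 m


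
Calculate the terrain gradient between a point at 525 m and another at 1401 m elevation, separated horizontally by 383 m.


gradient = (1401 - 525) / 383 = 876 / 383 = 2.2872

2.2872


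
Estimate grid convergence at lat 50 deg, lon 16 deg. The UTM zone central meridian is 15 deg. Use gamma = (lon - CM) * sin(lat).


gamma = (16 - 15) * sin(50) = 1 * 0.766044 = 0.766 degrees

0.766 degrees


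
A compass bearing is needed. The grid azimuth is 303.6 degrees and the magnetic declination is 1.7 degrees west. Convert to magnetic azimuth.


magnetic azimuth = grid azimuth - declination (east +ve)
mag_az = 303.6 - -1.7 = 305.3 degrees

305.3 degrees


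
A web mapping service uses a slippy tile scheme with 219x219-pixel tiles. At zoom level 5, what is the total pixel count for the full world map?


tiles per axis = 2^5 = 32
total tiles = 32^2 = 1024
pixels per axis = 32 * 219 = 7008
total pixels = 7008^2 = 49112064

49112064 pixels


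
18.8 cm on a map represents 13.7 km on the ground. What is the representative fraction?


ground = 13.7 km = 1370000 cm; RF denominator = ground / map = 1370000 / 18.8 ≈ 72872; RF = 1:72872

1:72872


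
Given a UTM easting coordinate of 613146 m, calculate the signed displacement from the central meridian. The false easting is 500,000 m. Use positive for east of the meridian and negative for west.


displacement = 613146 - 500000 = 113146 m

113146 m


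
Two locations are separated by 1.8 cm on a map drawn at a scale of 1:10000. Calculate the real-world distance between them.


ground = 1.8 cm * 10000 / 100 = 180.0 m

180.0 m


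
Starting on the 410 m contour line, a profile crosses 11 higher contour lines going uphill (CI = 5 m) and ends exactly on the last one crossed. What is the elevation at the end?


elevation = 410 + 11 * 5 = 465 m

465 m


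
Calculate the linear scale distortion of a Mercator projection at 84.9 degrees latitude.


SF = 1 / cos(84.9) = 1 / 0.088894 = 11.249

11.249


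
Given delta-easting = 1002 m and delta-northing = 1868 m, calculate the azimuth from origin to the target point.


az = atan2(1002, 1868) = 28.2 deg
adjusted to 0-360: 28.2 degrees

28.2 degrees


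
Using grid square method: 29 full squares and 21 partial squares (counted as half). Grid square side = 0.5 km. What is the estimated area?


effective squares = 29 + 21 * 0.5 = 39.5
area = 39.5 * 0.25 = 9.875 km^2

9.875 km^2


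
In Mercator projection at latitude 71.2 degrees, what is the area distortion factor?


area_distortion = 1/cos^2(71.2) = 9.629

9.629


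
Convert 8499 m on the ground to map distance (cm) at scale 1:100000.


map_cm = 8499 * 100 / 100000 = 8.499 cm ≈ 8.5 cm

8.5 cm


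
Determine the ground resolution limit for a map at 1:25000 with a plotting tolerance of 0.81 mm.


ground = 0.81 mm * 25000 / 1000 = 20.25 m

20.25 m


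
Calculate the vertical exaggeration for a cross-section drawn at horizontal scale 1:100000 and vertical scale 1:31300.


VE = horizontal_scale / vertical_scale = 100000 / 31300 ≈ 3.2

3.2x


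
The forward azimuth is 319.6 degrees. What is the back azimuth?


back azimuth = (319.6 + 180) mod 360 = 139.6 degrees

139.6 degrees


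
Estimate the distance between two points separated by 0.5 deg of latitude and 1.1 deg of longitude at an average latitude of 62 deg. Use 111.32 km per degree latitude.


dlat_km = 0.5 * 111.32 = 55.66
dlon_km = 1.1 * 111.32 * cos(62) ≈ 57.488
dist = sqrt(55.66^2 + 57.488^2) ≈ 80.0 km

80.0 km


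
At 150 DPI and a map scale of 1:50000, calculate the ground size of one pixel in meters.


pixel_cm = 2.54 / 150 ≈ 0.016933 cm
ground = pixel_cm * 50000 / 100 = 2.54 * 50000 / (150 * 100) = 127000 / 15000 ≈ 8.47 m

8.47 m


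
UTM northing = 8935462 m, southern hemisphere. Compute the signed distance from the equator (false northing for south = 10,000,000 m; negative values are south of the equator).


For southern: actual = 8935462 - 10000000 = -1064538 m

-1064538 m


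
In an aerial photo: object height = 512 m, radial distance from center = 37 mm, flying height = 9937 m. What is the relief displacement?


d = h * r / H = 512 * 37 / 9937 = 1.91 mm

1.91 mm


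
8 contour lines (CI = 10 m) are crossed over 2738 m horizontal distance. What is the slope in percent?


elevation change = 8 * 10 = 80 m
slope = 80 / 2738 * 100 = 2.9%

2.9%


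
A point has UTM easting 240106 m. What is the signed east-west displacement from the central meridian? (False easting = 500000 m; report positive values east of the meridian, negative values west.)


displacement = 240106 - 500000 = -259894 m

-259894 m


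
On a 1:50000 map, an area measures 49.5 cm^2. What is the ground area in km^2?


ground_area = 49.5 * (50000/100)^2 = 12375000.0 m^2 = 12.375 km^2

12.375 km^2


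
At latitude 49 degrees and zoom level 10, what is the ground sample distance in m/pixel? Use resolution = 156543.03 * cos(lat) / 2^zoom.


res = 156543.03 * cos(49) / 2^10 = 156543.03 * 0.65605903 / 1024 = 100.29 m/pixel

100.29 m/pixel


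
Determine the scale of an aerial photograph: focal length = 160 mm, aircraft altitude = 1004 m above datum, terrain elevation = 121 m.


scale = f / (H - h) = 160 mm / 883 m = 160 / 883000 = 1:5519

1:5519


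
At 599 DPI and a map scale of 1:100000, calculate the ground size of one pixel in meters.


pixel_cm = 2.54 / 599 ≈ 0.00424 cm
ground = pixel_cm * 100000 / 100 = 2.54 * 100000 / (599 * 100) = 254000 / 59900 ≈ 4.24 m

4.24 m


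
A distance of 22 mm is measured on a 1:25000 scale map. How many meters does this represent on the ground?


ground = 22 mm * 25000 / 1000 = 550.0 m

550.0 m


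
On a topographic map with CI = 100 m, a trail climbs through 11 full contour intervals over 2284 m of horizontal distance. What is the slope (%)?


elevation change = 11 * 100 = 1100 m
slope = 1100 / 2284 * 100 = 48.2%

48.2%


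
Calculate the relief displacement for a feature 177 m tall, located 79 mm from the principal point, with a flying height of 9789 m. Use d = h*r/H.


d = h * r / H = 177 * 79 / 9789 = 1.43 mm

1.43 mm


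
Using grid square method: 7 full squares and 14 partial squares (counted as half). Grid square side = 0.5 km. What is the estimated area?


effective squares = 7 + 14 * 0.5 = 14.0
area = 14.0 * 0.25 = 3.5 km^2

3.5 km^2


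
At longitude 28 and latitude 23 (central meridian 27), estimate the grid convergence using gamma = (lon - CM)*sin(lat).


gamma = (28 - 27) * sin(23) = 1 * 0.390731 = 0.391 degrees

0.391 degrees


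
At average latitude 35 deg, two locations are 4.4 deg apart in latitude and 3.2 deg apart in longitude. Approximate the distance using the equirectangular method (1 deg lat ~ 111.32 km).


dlat_km = 4.4 * 111.32 = 489.808
dlon_km = 3.2 * 111.32 * cos(35) ≈ 291.802
dist = sqrt(489.808^2 + 291.802^2) ≈ 570.1 km

570.1 km


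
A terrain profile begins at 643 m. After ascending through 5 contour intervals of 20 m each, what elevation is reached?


elevation = 643 + 5 * 20 = 743 m

743 m


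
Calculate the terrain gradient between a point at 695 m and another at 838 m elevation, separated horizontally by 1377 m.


gradient = (838 - 695) / 1377 = 143 / 1377 = 0.1038

0.1038


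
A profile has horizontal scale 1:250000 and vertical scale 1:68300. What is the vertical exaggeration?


VE = horizontal_scale / vertical_scale = 250000 / 68300 ≈ 3.7

3.7x


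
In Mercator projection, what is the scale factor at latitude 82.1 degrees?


SF = 1 / cos(82.1) = 1 / 0.137445 = 7.276

7.276


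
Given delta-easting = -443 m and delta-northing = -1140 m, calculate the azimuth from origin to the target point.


az = atan2(-443, -1140) = -158.8 deg
adjusted to 0-360: 201.2 degrees

201.2 degrees


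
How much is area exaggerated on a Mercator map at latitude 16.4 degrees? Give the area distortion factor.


area_distortion = 1/cos^2(16.4) = 1.087

1.087


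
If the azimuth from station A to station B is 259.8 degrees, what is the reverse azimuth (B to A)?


back azimuth = (259.8 + 180) mod 360 = 79.8 degrees

79.8 degrees


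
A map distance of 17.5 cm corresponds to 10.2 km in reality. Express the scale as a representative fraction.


ground = 10.2 km = 1020000 cm; RF denominator = ground / map = 1020000 / 17.5 ≈ 58286; RF = 1:58286

1:58286


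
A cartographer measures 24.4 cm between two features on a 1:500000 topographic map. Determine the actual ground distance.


ground = 24.4 cm * 500000 / 100 = 122000.0 m = 122.0 km

122.0 km


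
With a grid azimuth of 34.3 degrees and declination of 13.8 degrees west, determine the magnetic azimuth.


magnetic azimuth = grid azimuth - declination (east +ve)
mag_az = 34.3 - -13.8 = 48.1 degrees

48.1 degrees


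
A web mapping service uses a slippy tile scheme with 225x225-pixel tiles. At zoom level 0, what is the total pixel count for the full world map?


tiles per axis = 2^0 = 1
total tiles = 1^2 = 1
pixels per axis = 1 * 225 = 225
total pixels = 225^2 = 50625

50625 pixels


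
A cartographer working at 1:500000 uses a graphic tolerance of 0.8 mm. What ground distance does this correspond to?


ground = 0.8 mm * 500000 / 1000 = 400.0 m

400.0 m


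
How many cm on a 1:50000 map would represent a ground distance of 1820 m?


map_cm = 1820 * 100 / 50000 = 3.64 cm

3.64 cm


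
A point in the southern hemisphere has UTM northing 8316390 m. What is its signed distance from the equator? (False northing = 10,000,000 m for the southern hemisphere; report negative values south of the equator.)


For southern: actual = 8316390 - 10000000 = -1683610 m

-1683610 m


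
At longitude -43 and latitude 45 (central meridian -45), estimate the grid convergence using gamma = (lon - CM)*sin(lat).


gamma = (-43 - -45) * sin(45) = 2 * 0.707107 = 1.414 degrees

1.414 degrees


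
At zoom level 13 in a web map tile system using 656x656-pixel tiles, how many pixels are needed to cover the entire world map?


tiles per axis = 2^13 = 8192
total tiles = 8192^2 = 67108864
pixels per axis = 8192 * 656 = 5373952
total pixels = 5373952^2 = 28879360098304

28879360098304 pixels


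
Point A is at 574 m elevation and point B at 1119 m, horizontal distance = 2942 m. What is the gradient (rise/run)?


gradient = (1119 - 574) / 2942 = 545 / 2942 = 0.1852

0.1852


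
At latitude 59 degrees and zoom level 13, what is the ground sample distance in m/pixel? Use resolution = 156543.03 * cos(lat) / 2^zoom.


res = 156543.03 * cos(59) / 2^13 = 156543.03 * 0.51503807 / 8192 = 9.84 m/pixel

9.84 m/pixel


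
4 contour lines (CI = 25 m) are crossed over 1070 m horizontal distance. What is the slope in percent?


elevation change = 4 * 25 = 100 m
slope = 100 / 1070 * 100 = 9.3%

9.3%


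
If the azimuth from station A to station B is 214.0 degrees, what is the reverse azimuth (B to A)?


back azimuth = (214.0 + 180) mod 360 = 34.0 degrees

34.0 degrees


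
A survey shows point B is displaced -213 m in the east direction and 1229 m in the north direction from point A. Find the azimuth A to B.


az = atan2(-213, 1229) = -9.8 deg
adjusted to 0-360: 350.2 degrees

350.2 degrees


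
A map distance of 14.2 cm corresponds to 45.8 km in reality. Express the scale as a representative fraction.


ground = 45.8 km = 4580000 cm; RF denominator = ground / map = 4580000 / 14.2 ≈ 322535; RF = 1:322535

1:322535


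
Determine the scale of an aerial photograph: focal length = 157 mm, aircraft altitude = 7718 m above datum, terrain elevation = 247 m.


scale = f / (H - h) = 157 mm / 7471 m = 157 / 7471000 = 1:47586

1:47586


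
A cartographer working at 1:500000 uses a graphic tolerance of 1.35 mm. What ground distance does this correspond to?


ground = 1.35 mm * 500000 / 1000 = 675.0 m

675.0 m


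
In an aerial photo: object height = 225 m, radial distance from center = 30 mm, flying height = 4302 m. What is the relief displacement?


d = h * r / H = 225 * 30 / 4302 = 1.57 mm

1.57 mm


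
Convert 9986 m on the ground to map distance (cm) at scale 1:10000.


map_cm = 9986 * 100 / 10000 = 99.86 cm

99.86 cm


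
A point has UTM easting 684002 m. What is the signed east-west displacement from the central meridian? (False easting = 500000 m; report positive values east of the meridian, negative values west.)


displacement = 684002 - 500000 = 184002 m

184002 m


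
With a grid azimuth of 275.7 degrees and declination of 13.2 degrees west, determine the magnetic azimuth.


magnetic azimuth = grid azimuth - declination (east +ve)
mag_az = 275.7 - -13.2 = 288.9 degrees

288.9 degrees


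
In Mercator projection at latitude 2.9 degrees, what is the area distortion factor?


area_distortion = 1/cos^2(2.9) = 1.003

1.003


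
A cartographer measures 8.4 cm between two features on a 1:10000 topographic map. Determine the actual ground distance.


ground = 8.4 cm * 10000 / 100 = 840.0 m

840.0 m


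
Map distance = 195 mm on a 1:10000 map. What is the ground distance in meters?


ground = 195 mm * 10000 / 1000 = 1950.0 m

1950.0 m


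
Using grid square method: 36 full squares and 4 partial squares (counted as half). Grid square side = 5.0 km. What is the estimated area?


effective squares = 36 + 4 * 0.5 = 38.0
area = 38.0 * 25.0 = 950.0 km^2

950.0 km^2


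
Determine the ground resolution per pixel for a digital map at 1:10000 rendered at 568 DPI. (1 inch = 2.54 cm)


pixel_cm = 2.54 / 568 ≈ 0.004472 cm
ground = pixel_cm * 10000 / 100 = 2.54 * 10000 / (568 * 100) = 25400 / 56800 ≈ 0.45 m

0.45 m


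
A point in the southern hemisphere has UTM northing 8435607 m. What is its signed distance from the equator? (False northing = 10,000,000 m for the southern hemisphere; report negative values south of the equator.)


For southern: actual = 8435607 - 10000000 = -1564393 m

-1564393 m


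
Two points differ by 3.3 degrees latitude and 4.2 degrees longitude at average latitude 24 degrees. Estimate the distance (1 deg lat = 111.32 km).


dlat_km = 3.3 * 111.32 = 367.356
dlon_km = 4.2 * 111.32 * cos(24) ≈ 427.123
dist = sqrt(367.356^2 + 427.123^2) ≈ 563.4 km

563.4 km


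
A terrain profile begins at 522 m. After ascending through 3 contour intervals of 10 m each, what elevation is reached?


elevation = 522 + 3 * 10 = 552 m

552 m


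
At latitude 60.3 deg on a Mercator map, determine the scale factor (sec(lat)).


SF = 1 / cos(60.3) = 1 / 0.495459 = 2.018

2.018


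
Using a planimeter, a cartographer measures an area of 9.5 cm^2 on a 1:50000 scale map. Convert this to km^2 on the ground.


ground_area = 9.5 * (50000/100)^2 = 2375000.0 m^2 = 2.375 km^2

2.375 km^2


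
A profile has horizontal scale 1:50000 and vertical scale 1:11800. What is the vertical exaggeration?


VE = horizontal_scale / vertical_scale = 50000 / 11800 ≈ 4.2

4.2x


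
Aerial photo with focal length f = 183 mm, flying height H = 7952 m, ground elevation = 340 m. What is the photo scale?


scale = f / (H - h) = 183 mm / 7612 m = 183 / 7612000 = 1:41596

1:41596


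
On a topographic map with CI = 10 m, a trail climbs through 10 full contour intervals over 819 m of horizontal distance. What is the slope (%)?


elevation change = 10 * 10 = 100 m
slope = 100 / 819 * 100 = 12.2%

12.2%


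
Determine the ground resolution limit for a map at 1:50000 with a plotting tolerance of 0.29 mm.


ground = 0.29 mm * 50000 / 1000 = 14.5 m

14.5 m


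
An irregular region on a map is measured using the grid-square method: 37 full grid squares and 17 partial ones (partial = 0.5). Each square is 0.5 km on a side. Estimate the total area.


effective squares = 37 + 17 * 0.5 = 45.5
area = 45.5 * 0.25 = 11.375 km^2

11.375 km^2


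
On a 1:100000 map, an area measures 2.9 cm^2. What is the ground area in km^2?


ground_area = 2.9 * (100000/100)^2 = 2900000.0 m^2 = 2.9 km^2

2.9 km^2


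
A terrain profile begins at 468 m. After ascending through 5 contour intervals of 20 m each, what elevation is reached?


elevation = 468 + 5 * 20 = 568 m

568 m


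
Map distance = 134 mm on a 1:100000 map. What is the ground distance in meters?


ground = 134 mm * 100000 / 1000 = 13400.0 m

13400.0 m


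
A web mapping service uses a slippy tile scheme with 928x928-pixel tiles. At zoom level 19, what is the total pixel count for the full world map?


tiles per axis = 2^19 = 524288
total tiles = 524288^2 = 274877906944
pixels per axis = 524288 * 928 = 486539264
total pixels = 486539264^2 = 236720455413661696

236720455413661696 pixels


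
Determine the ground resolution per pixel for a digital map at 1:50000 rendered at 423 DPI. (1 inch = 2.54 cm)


pixel_cm = 2.54 / 423 ≈ 0.006005 cm
ground = pixel_cm * 50000 / 100 = 2.54 * 50000 / (423 * 100) = 127000 / 42300 ≈ 3.0 m

3.0 m


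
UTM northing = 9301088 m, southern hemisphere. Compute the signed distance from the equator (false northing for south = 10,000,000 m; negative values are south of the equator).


For southern: actual = 9301088 - 10000000 = -698912 m

-698912 m


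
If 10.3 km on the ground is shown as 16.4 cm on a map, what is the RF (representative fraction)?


ground = 10.3 km = 1030000 cm; RF denominator = ground / map = 1030000 / 16.4 ≈ 62805; RF = 1:62805

1:62805


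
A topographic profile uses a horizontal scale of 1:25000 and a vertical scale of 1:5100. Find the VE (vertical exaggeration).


VE = horizontal_scale / vertical_scale = 25000 / 5100 ≈ 4.9

4.9x


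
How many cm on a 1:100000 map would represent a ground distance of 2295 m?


map_cm = 2295 * 100 / 100000 = 2.295 cm ≈ 2.3 cm

2.3 cm


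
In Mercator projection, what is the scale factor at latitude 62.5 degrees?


SF = 1 / cos(62.5) = 1 / 0.461749 = 2.166

2.166


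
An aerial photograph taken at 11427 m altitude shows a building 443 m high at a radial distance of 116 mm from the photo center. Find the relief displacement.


d = h * r / H = 443 * 116 / 11427 = 4.5 mm

4.5 mm


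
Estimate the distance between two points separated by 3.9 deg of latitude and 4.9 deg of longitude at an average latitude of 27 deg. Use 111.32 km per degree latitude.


dlat_km = 3.9 * 111.32 = 434.148
dlon_km = 4.9 * 111.32 * cos(27) ≈ 486.016
dist = sqrt(434.148^2 + 486.016^2) ≈ 651.7 km

651.7 km


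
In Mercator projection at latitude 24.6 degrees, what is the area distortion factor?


area_distortion = 1/cos^2(24.6) = 1.21

1.21


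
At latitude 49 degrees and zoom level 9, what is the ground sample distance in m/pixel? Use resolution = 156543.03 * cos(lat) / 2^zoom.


res = 156543.03 * cos(49) / 2^9 = 156543.03 * 0.65605903 / 512 = 200.59 m/pixel

200.59 m/pixel


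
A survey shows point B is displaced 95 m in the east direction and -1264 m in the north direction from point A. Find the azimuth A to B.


az = atan2(95, -1264) = 175.7 deg
adjusted to 0-360: 175.7 degrees

175.7 degrees


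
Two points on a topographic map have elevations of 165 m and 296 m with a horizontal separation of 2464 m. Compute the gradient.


gradient = (296 - 165) / 2464 = 131 / 2464 = 0.0532

0.0532


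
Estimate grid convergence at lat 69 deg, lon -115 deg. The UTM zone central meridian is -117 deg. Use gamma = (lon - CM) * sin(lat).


gamma = (-115 - -117) * sin(69) = 2 * 0.93358 = 1.867 degrees

1.867 degrees


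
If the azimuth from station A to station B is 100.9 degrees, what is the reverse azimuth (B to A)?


back azimuth = (100.9 + 180) mod 360 = 280.9 degrees

280.9 degrees


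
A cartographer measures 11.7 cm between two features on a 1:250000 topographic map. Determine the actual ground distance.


ground = 11.7 cm * 250000 / 100 = 29250.0 m = 29.25 km

29.25 km


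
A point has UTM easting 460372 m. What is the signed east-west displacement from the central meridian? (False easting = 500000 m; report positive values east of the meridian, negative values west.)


displacement = 460372 - 500000 = -39628 m

-39628 m


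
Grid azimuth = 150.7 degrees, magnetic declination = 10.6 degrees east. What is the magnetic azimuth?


magnetic azimuth = grid azimuth - declination (east +ve)
mag_az = 150.7 - 10.6 = 140.1 degrees

140.1 degrees


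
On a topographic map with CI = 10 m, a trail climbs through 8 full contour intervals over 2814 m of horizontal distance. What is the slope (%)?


elevation change = 8 * 10 = 80 m
slope = 80 / 2814 * 100 = 2.8%

2.8%


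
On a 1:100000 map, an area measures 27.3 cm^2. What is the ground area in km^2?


ground_area = 27.3 * (100000/100)^2 = 27300000.0 m^2 = 27.3 km^2

27.3 km^2


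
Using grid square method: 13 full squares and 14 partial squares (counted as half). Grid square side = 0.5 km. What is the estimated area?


effective squares = 13 + 14 * 0.5 = 20.0
area = 20.0 * 0.25 = 5.0 km^2

5.0 km^2


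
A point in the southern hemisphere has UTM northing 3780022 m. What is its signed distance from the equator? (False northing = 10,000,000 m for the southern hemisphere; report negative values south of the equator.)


For southern: actual = 3780022 - 10000000 = -6219978 m

-6219978 m


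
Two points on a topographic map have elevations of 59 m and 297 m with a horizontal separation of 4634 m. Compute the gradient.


gradient = (297 - 59) / 4634 = 238 / 4634 = 0.0514

0.0514


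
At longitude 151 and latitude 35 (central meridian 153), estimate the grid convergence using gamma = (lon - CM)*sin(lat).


gamma = (151 - 153) * sin(35) = -2 * 0.573576 = -1.147 degrees

-1.147 degrees


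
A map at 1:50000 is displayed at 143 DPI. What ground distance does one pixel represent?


pixel_cm = 2.54 / 143 ≈ 0.017762 cm
ground = pixel_cm * 50000 / 100 = 2.54 * 50000 / (143 * 100) = 127000 / 14300 ≈ 8.88 m

8.88 m


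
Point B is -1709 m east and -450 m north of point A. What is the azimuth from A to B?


az = atan2(-1709, -450) = -104.8 deg
adjusted to 0-360: 255.2 degrees

255.2 degrees


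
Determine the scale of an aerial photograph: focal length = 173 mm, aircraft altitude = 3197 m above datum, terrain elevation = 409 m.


scale = f / (H - h) = 173 mm / 2788 m = 173 / 2788000 = 1:16116

1:16116


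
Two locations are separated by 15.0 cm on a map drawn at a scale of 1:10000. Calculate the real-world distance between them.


ground = 15.0 cm * 10000 / 100 = 1500.0 m = 1.5 km

1.5 km


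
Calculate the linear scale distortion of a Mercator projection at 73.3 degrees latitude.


SF = 1 / cos(73.3) = 1 / 0.287361 = 3.48

3.48


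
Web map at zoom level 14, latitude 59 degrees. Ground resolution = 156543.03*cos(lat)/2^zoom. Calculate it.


res = 156543.03 * cos(59) / 2^14 = 156543.03 * 0.51503807 / 16384 = 4.92 m/pixel

4.92 m/pixel


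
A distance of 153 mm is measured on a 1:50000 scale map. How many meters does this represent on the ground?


ground = 153 mm * 50000 / 1000 = 7650.0 m

7650.0 m


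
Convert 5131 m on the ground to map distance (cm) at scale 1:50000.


map_cm = 5131 * 100 / 50000 = 10.262 cm ≈ 10.26 cm

10.26 cm


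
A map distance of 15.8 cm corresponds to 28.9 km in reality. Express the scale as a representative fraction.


ground = 28.9 km = 2890000 cm; RF denominator = ground / map = 2890000 / 15.8 ≈ 182911; RF = 1:182911

1:182911


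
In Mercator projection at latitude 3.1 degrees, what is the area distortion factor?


area_distortion = 1/cos^2(3.1) = 1.003

1.003


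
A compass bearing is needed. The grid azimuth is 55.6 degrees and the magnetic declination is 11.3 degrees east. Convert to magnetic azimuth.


magnetic azimuth = grid azimuth - declination (east +ve)
mag_az = 55.6 - 11.3 = 44.3 degrees

44.3 degrees


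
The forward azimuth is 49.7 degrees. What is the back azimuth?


back azimuth = (49.7 + 180) mod 360 = 229.7 degrees

229.7 degrees


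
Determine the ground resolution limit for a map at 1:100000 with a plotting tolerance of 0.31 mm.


ground = 0.31 mm * 100000 / 1000 = 31.0 m

31.0 m


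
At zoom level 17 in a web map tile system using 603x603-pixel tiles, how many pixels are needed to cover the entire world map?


tiles per axis = 2^17 = 131072
total tiles = 131072^2 = 17179869184
pixels per axis = 131072 * 603 = 79036416
total pixels = 79036416^2 = 6246755054125056

6246755054125056 pixels


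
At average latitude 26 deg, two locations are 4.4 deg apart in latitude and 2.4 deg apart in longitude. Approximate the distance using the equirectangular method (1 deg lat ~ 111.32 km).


dlat_km = 4.4 * 111.32 = 489.808
dlon_km = 2.4 * 111.32 * cos(26) ≈ 240.129
dist = sqrt(489.808^2 + 240.129^2) ≈ 545.5 km

545.5 km


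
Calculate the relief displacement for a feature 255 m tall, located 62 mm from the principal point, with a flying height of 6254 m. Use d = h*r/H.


d = h * r / H = 255 * 62 / 6254 = 2.53 mm

2.53 mm


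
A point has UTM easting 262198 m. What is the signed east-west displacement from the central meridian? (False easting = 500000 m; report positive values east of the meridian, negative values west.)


displacement = 262198 - 500000 = -237802 m

-237802 m


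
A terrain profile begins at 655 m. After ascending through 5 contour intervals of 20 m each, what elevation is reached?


elevation = 655 + 5 * 20 = 755 m

755 m


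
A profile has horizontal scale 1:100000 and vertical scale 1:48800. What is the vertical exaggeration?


VE = horizontal_scale / vertical_scale = 100000 / 48800 ≈ 2.0

2.0x


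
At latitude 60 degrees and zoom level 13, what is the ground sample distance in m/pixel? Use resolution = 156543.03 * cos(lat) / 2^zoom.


res = 156543.03 * cos(60) / 2^13 = 156543.03 * 0.5 / 8192 = 9.55 m/pixel

9.55 m/pixel


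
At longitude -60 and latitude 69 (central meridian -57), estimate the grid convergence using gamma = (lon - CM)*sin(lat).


gamma = (-60 - -57) * sin(69) = -3 * 0.93358 = -2.801 degrees

-2.801 degrees


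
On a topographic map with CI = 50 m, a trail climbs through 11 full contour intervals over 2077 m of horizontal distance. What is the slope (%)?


elevation change = 11 * 50 = 550 m
slope = 550 / 2077 * 100 = 26.5%

26.5%


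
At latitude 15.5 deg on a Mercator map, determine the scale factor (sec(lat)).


SF = 1 / cos(15.5) = 1 / 0.96363 = 1.038

1.038


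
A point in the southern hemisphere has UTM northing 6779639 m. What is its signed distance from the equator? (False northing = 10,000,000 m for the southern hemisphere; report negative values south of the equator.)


For southern: actual = 6779639 - 10000000 = -3220361 m

-3220361 m


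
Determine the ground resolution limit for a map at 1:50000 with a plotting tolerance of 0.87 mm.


ground = 0.87 mm * 50000 / 1000 = 43.5 m

43.5 m


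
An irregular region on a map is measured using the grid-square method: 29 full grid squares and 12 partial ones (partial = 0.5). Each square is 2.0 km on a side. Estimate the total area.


effective squares = 29 + 12 * 0.5 = 35.0
area = 35.0 * 4.0 = 140.0 km^2

140.0 km^2


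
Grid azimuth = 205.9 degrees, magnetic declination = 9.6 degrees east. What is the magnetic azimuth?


magnetic azimuth = grid azimuth - declination (east +ve)
mag_az = 205.9 - 9.6 = 196.3 degrees

196.3 degrees


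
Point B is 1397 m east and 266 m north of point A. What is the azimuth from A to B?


az = atan2(1397, 266) = 79.2 deg
adjusted to 0-360: 79.2 degrees

79.2 degrees


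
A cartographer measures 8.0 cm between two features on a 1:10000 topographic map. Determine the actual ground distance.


ground = 8.0 cm * 10000 / 100 = 800.0 m

800.0 m


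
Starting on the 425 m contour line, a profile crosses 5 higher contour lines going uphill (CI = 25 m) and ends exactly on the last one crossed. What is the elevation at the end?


elevation = 425 + 5 * 25 = 550 m

550 m
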